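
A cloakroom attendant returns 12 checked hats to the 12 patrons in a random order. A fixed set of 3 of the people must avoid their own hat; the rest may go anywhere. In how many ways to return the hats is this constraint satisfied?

369774720

Let A_j be the event that the j-th constrained one is fixed. By inclusion-exclusion over the 3 events:
Σ_{j=0}^{3} (-1)^j C(3,j)(12-j)!
= C(3,0)·12! - C(3,1)·11! + C(3,2)·10! - C(3,3)·9!
= 479001600 - 119750400 + 10886400 - 362880
= 369774720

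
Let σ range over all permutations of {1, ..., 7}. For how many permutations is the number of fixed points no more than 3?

4948

# with exactly i fixed is C(7,i)·!(7-i); sum over i=0..3:
  i=0: C(7,0)·!7 = 1·1854 = 1854
  i=1: C(7,1)·!6 = 7·265 = 1855
  i=2: C(7,2)·!5 = 21·44 = 924
  i=3: C(7,3)·!4 = 35·9 = 315
Total = 4948.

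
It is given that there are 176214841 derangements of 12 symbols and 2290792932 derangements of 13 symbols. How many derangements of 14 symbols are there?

32071101049

!14 = (14-1)·(!13 + !12) = 13·(2290792932 + 176214841) = 13·2467007773 = 32071101049.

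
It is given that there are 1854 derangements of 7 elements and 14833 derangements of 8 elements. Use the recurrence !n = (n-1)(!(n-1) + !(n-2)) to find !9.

133496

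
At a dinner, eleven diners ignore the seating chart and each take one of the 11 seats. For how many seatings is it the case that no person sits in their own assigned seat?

14684570

The number of derangements of 11 is !11 = Σ_{k=0}^{11} (-1)^k·11!/k!
= 11! - 11!/1! + 11!/2! - 11!/3! + 11!/4! - 11!/5! + 11!/6! - 11!/7! + 11!/8! - 11!/9! + 11!/10! - 11!/11!
= 39916800 - 39916800 + 19958400 - 6652800 + 1663200 - 332640 + 55440 - 7920 + 990 - 110 + 11 - 1
= 14684570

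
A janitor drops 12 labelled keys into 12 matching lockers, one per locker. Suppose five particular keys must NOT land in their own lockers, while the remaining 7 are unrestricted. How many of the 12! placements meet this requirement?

Inclusion-exclusion on the 5 forbidden self-matches:
Σ_{j=0}^{5} (-1)^j C(5,j)(12-j)!
= C(5,0)·12! - C(5,1)·11! + C(5,2)·10! - C(5,3)·9! + C(5,4)·8! - C(5,5)·7!
= 479001600 - 199584000 + 36288000 - 3628800 + 201600 - 5040
= 312273360

312273360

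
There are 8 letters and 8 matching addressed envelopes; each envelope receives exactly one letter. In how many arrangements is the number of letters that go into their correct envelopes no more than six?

40319

Sum C(8,i)·!(8-i) for i = 0..6:
  i=0: C(8,0)·!8 = 1·14833 = 14833
  i=1: C(8,1)·!7 = 8·1854 = 14832
  i=2: C(8,2)·!6 = 28·265 = 7420
  i=3: C(8,3)·!5 = 56·44 = 2464
  i=4: C(8,4)·!4 = 70·9 = 630
  i=5: C(8,5)·!3 = 56·2 = 112
  i=6: C(8,6)·!2 = 28·1 = 28
Total = 40319.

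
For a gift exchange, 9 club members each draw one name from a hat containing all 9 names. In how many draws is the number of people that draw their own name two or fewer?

333737

# with exactly i fixed is C(9,i)·!(9-i); sum over i=0..2:
  i=0: C(9,0)·!9 = 1·133496 = 133496
  i=1: C(9,1)·!8 = 9·14833 = 133497
  i=2: C(9,2)·!7 = 36·1854 = 66744
Total = 333737.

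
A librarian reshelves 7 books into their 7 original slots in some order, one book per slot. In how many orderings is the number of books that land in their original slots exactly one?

1855

Pick the single fixed position: C(7,1) = 7 ways.
The other 6 form a derangement: !6 = 265.
Total: 7 × 265 = 1855.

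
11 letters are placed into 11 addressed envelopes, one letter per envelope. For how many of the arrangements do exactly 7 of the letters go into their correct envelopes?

Pick the 7 fixed positions: C(11,7) = 330 ways.
The other 4 form a derangement: !4 = 9.
Total: 330 × 9 = 2970.

2970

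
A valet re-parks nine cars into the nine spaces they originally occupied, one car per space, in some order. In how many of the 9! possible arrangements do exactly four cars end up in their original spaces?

5544

Choose which 4 of the 9 are fixed: C(9,4) = 126.
The other 5 form a derangement: !5 = 44.
Total: 126 × 44 = 5544.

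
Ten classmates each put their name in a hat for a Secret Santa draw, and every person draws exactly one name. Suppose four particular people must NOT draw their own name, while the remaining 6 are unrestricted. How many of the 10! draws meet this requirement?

Let A_j be the event that the j-th constrained one is fixed. By inclusion-exclusion over the 4 events:
Σ_{j=0}^{4} (-1)^j C(4,j)(10-j)!
= C(4,0)·10! - C(4,1)·9! + C(4,2)·8! - C(4,3)·7! + C(4,4)·6!
= 3628800 - 1451520 + 241920 - 20160 + 720
= 2399760

2399760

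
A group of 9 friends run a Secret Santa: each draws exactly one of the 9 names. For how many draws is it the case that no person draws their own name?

133496

The number of derangements of 9 is !9 = Σ_{k=0}^{9} (-1)^k·9!/k!
= 9! - 9!/1! + 9!/2! - 9!/3! + 9!/4! - 9!/5! + 9!/6! - 9!/7! + 9!/8! - 9!/9!
= 362880 - 362880 + 181440 - 60480 + 15120 - 3024 + 504 - 72 + 9 - 1
= 133496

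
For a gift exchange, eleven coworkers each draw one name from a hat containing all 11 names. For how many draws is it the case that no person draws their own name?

14684570

Use !n = (n-1)(!(n-1) + !(n-2)).
!11 = 10·(1334961 + 133496) = 10·1468457 = 14684570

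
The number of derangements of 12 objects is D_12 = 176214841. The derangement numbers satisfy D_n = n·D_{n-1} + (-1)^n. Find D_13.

D_13 = 13·176214841 - 1 = 2290792932.

2290792932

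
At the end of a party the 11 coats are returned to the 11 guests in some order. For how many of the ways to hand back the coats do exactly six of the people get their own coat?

20328

Pick the 6 fixed positions: C(11,6) = 462 ways.
The remaining 5 must be deranged: !5 = 44.
Total: 462 × 44 = 20328.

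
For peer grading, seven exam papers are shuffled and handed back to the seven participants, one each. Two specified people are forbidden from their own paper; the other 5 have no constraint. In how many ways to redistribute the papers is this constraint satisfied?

3720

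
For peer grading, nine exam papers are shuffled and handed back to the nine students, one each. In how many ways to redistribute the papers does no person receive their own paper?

The number of derangements of 9 is !9 = Σ_{k=0}^{9} (-1)^k·9!/k!
= 9! - 9!/1! + 9!/2! - 9!/3! + 9!/4! - 9!/5! + 9!/6! - 9!/7! + 9!/8! - 9!/9!
= 362880 - 362880 + 181440 - 60480 + 15120 - 3024 + 504 - 72 + 9 - 1
= 133496

133496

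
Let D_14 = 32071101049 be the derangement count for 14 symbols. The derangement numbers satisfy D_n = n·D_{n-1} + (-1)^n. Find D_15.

481066515734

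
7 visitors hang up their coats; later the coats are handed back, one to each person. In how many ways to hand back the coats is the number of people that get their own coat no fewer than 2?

1331

Sum C(7,i)·!(7-i) for i = 2..7:
  i=2: C(7,2)·!5 = 21·44 = 924
  i=3: C(7,3)·!4 = 35·9 = 315
  i=4: C(7,4)·!3 = 35·2 = 70
  i=5: C(7,5)·!2 = 21·1 = 21
  i=6: C(7,6)·!1 = 7·0 = 0
  i=7: C(7,7)·!0 = 1·1 = 1
Total = 1331.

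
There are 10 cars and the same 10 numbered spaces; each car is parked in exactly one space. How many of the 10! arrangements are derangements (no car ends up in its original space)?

Recurrence: !10 = 9·(!9 + !8).
!10 = 9·(133496 + 14833) = 9·148329 = 1334961

1334961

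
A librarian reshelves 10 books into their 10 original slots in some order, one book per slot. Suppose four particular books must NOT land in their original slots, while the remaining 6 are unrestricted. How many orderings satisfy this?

2399760

Let A_j be the event that the j-th constrained one is fixed. By inclusion-exclusion over the 4 events:
Σ_{j=0}^{4} (-1)^j C(4,j)(10-j)!
= C(4,0)·10! - C(4,1)·9! + C(4,2)·8! - C(4,3)·7! + C(4,4)·6!
= 3628800 - 1451520 + 241920 - 20160 + 720
= 2399760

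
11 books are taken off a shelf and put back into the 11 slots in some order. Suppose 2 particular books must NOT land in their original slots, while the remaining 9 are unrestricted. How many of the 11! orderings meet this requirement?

33022080

Let A_j be the event that the j-th constrained one is fixed. By inclusion-exclusion over the 2 events:
Σ_{j=0}^{2} (-1)^j C(2,j)(11-j)!
= C(2,0)·11! - C(2,1)·10! + C(2,2)·9!
= 39916800 - 7257600 + 362880
= 33022080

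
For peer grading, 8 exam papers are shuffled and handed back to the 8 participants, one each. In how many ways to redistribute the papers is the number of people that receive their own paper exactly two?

Pick the 2 fixed positions: C(8,2) = 28 ways.
The other 6 form a derangement: !6 = 265.
Total: 28 × 265 = 7420.

7420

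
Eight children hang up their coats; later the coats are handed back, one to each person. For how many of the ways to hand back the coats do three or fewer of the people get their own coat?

39549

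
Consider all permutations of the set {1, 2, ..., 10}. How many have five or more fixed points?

# with exactly i fixed is C(10,i)·!(10-i); sum over i=5..10:
  i=5: C(10,5)·!5 = 252·44 = 11088
  i=6: C(10,6)·!4 = 210·9 = 1890
  i=7: C(10,7)·!3 = 120·2 = 240
  i=8: C(10,8)·!2 = 45·1 = 45
  i=9: C(10,9)·!1 = 10·0 = 0
  i=10: C(10,10)·!0 = 1·1 = 1
Total = 13264.

13264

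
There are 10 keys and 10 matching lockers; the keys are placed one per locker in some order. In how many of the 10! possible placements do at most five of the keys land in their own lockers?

3626624

# with exactly i fixed is C(10,i)·!(10-i); sum over i=0..5:
  i=0: C(10,0)·!10 = 1·1334961 = 1334961
  i=1: C(10,1)·!9 = 10·133496 = 1334960
  i=2: C(10,2)·!8 = 45·14833 = 667485
  i=3: C(10,3)·!7 = 120·1854 = 222480
  i=4: C(10,4)·!6 = 210·265 = 55650
  i=5: C(10,5)·!5 = 252·44 = 11088
Total = 3626624.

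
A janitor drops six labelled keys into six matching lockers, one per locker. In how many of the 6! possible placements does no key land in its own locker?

265

The subfactorial !6 = [6!/e] (nearest integer).
6! = 720, and 720/e ≈ 264.87, so !6 = 265.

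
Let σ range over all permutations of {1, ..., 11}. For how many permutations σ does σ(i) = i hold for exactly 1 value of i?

14684571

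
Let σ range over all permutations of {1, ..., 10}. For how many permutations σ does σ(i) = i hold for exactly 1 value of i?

1334960

Pick the single fixed position: C(10,1) = 10 ways.
The remaining 9 must be deranged: !9 = 133496.
Total: 10 × 133496 = 1334960.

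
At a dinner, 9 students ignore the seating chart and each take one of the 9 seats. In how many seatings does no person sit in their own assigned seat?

133496

Recurrence: !9 = 9·!8 + (-1)^9.
!9 = 9·14833 - 1 = 133496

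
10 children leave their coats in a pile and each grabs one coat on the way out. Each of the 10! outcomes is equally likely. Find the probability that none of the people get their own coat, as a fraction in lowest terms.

16481/44800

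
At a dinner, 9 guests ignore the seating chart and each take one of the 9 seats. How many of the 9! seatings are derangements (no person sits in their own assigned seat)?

Recurrence: !9 = 8·(!8 + !7).
!9 = 8·(14833 + 1854) = 8·16687 = 133496

133496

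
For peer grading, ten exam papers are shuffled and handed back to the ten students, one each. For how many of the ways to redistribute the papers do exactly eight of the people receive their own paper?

45

Choose which 8 of the 10 are fixed: C(10,8) = 45.
The other 2 form a derangement: !2 = 1.
Total: 45 × 1 = 45.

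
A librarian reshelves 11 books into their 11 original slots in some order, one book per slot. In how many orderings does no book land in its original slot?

14684570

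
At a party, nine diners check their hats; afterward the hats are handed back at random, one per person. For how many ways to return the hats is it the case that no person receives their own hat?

133496

The number of derangements of 9 is !9 = Σ_{k=0}^{9} (-1)^k·9!/k!
= 9! - 9!/1! + 9!/2! - 9!/3! + 9!/4! - 9!/5! + 9!/6! - 9!/7! + 9!/8! - 9!/9!
= 362880 - 362880 + 181440 - 60480 + 15120 - 3024 + 504 - 72 + 9 - 1
= 133496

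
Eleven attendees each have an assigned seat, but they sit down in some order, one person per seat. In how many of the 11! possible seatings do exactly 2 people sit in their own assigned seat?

Choose which 2 of the 11 are fixed: C(11,2) = 55.
The other 9 form a derangement: !9 = 133496.
Total: 55 × 133496 = 7342280.

7342280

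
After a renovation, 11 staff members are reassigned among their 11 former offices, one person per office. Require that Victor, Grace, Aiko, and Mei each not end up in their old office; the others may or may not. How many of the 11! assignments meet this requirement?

27422640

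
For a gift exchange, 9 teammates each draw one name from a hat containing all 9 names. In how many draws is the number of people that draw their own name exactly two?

66744

Choose which 2 of the 9 are fixed: C(9,2) = 36.
The other 7 form a derangement: !7 = 1854.
Total: 36 × 1854 = 66744.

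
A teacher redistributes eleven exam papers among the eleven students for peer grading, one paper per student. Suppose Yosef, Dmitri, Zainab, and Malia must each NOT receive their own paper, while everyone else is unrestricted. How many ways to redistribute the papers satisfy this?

Let A_j be the event that the j-th constrained one is fixed. By inclusion-exclusion over the 4 events:
Σ_{j=0}^{4} (-1)^j C(4,j)(11-j)!
= C(4,0)·11! - C(4,1)·10! + C(4,2)·9! - C(4,3)·8! + C(4,4)·7!
= 39916800 - 14515200 + 2177280 - 161280 + 5040
= 27422640

27422640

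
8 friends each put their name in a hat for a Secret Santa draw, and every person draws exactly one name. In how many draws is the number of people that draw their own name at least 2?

10655

Sum C(8,i)·!(8-i) for i = 2..8:
  i=2: C(8,2)·!6 = 28·265 = 7420
  i=3: C(8,3)·!5 = 56·44 = 2464
  i=4: C(8,4)·!4 = 70·9 = 630
  i=5: C(8,5)·!3 = 56·2 = 112
  i=6: C(8,6)·!2 = 28·1 = 28
  i=7: C(8,7)·!1 = 8·0 = 0
  i=8: C(8,8)·!0 = 1·1 = 1
Total = 10655.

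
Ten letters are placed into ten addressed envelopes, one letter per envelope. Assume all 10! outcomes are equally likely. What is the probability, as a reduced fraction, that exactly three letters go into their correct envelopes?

103/1680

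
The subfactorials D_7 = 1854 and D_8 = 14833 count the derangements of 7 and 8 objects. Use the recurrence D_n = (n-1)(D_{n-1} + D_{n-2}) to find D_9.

D_9 = (9-1)·(D_8 + D_7) = 8·(14833 + 1854) = 8·16687 = 133496.

133496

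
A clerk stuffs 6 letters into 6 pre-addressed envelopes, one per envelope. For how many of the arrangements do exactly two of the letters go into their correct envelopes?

135

Choose which 2 of the 6 are fixed: C(6,2) = 15.
The remaining 4 must be deranged: !4 = 9.
Total: 15 × 9 = 135.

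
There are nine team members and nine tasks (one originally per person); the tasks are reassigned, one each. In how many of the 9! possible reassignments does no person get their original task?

133496

!9 is the nearest integer to 9!/e.
9! = 362880, and 362880/e ≈ 133496.09, so !9 = 133496.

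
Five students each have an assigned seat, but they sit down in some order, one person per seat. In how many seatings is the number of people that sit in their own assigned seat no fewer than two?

Sum C(5,i)·!(5-i) for i = 2..5:
  i=2: C(5,2)·!3 = 10·2 = 20
  i=3: C(5,3)·!2 = 10·1 = 10
  i=4: C(5,4)·!1 = 5·0 = 0
  i=5: C(5,5)·!0 = 1·1 = 1
Total = 31.

31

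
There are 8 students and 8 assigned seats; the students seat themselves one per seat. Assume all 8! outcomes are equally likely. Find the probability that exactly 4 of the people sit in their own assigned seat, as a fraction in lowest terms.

Favorable outcomes: C(8,4)·!4 = 70·9 = 630.
Total outcomes: 8! = 40320.
Probability = 630/40320 = 1/64.

1/64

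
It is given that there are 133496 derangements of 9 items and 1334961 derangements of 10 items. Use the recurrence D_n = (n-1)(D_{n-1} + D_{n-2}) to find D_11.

14684570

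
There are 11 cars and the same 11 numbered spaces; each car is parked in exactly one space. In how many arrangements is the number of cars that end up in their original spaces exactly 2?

7342280

Pick the 2 fixed positions: C(11,2) = 55 ways.
The remaining 9 must be deranged: !9 = 133496.
Total: 55 × 133496 = 7342280.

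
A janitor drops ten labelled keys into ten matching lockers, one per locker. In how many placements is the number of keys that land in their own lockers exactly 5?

11088

Choose which 5 of the 10 are fixed: C(10,5) = 252.
The remaining 5 must be deranged: !5 = 44.
Total: 252 × 44 = 11088.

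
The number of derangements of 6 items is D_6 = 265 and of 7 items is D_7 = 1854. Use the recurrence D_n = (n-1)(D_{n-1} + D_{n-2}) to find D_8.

14833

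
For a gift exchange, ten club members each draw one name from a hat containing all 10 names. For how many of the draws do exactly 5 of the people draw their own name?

11088

Pick the 5 fixed positions: C(10,5) = 252 ways.
The remaining 5 must be deranged: !5 = 44.
Total: 252 × 44 = 11088.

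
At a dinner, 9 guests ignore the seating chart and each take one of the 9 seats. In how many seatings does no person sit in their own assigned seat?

133496

Recurrence: !9 = 8·(!8 + !7).
!9 = 8·(14833 + 1854) = 8·16687 = 133496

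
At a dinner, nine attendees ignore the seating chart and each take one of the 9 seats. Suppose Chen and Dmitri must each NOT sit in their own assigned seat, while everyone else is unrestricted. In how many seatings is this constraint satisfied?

287280

Let A_j be the event that the j-th constrained one is fixed. By inclusion-exclusion over the 2 events:
Σ_{j=0}^{2} (-1)^j C(2,j)(9-j)!
= C(2,0)·9! - C(2,1)·8! + C(2,2)·7!
= 362880 - 80640 + 5040
= 287280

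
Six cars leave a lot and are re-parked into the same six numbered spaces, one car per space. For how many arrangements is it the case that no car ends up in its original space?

265

!6 is the nearest integer to 6!/e.
6! = 720, and 720/e ≈ 264.87, so !6 = 265.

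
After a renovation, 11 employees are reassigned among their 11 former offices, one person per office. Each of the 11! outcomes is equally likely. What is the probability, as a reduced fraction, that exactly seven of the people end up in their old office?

1/13440

Favorable outcomes: C(11,7)·!4 = 330·9 = 2970.
Total outcomes: 11! = 39916800.
Probability = 2970/39916800 = 1/13440.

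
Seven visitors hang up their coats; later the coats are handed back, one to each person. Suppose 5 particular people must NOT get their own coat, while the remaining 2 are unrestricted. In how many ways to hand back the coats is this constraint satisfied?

2428

Inclusion-exclusion on the 5 forbidden self-matches:
Σ_{j=0}^{5} (-1)^j C(5,j)(7-j)!
= C(5,0)·7! - C(5,1)·6! + C(5,2)·5! - C(5,3)·4! + C(5,4)·3! - C(5,5)·2!
= 5040 - 3600 + 1200 - 240 + 30 - 2
= 2428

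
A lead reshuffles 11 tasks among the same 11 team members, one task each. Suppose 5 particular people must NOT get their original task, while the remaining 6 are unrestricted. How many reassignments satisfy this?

25022880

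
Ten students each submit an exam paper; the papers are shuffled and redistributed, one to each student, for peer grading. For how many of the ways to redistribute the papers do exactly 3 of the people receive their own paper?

Choose which 3 of the 10 are fixed: C(10,3) = 120.
The remaining 7 must be deranged: !7 = 1854.
Total: 120 × 1854 = 222480.

222480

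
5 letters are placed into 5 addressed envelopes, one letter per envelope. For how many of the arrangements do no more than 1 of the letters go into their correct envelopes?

Sum C(5,i)·!(5-i) for i = 0..1:
  i=0: C(5,0)·!5 = 1·44 = 44
  i=1: C(5,1)·!4 = 5·9 = 45
Total = 89.

89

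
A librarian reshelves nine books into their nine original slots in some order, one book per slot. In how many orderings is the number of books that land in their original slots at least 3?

29143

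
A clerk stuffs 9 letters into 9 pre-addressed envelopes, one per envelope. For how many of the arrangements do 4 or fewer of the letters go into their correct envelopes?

361541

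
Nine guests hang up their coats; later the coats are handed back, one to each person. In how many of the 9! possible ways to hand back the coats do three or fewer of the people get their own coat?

# with exactly i fixed is C(9,i)·!(9-i); sum over i=0..3:
  i=0: C(9,0)·!9 = 1·133496 = 133496
  i=1: C(9,1)·!8 = 9·14833 = 133497
  i=2: C(9,2)·!7 = 36·1854 = 66744
  i=3: C(9,3)·!6 = 84·265 = 22260
Total = 355997.

355997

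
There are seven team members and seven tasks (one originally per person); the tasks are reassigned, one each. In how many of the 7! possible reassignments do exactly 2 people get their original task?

924

Choose which 2 of the 7 are fixed: C(7,2) = 21.
The other 5 form a derangement: !5 = 44.
Total: 21 × 44 = 924.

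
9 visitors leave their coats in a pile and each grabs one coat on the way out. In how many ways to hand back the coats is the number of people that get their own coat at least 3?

29143

# with exactly i fixed is C(9,i)·!(9-i); sum over i=3..9:
  i=3: C(9,3)·!6 = 84·265 = 22260
  i=4: C(9,4)·!5 = 126·44 = 5544
  i=5: C(9,5)·!4 = 126·9 = 1134
  i=6: C(9,6)·!3 = 84·2 = 168
  i=7: C(9,7)·!2 = 36·1 = 36
  i=8: C(9,8)·!1 = 9·0 = 0
  i=9: C(9,9)·!0 = 1·1 = 1
Total = 29143.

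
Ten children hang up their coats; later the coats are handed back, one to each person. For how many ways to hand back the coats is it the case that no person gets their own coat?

1334961

The subfactorial !10 = [10!/e] (nearest integer).
10! = 3628800, and 3628800/e ≈ 1334960.92, so !10 = 1334961.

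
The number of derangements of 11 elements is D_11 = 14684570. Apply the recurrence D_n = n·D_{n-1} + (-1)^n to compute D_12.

176214841

D_12 = 12·14684570 + 1 = 176214841.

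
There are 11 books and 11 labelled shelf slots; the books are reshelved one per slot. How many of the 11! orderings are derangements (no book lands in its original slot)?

The subfactorial !11 = [11!/e] (nearest integer).
11! = 39916800, and 39916800/e ≈ 14684570.08, so !11 = 14684570.

14684570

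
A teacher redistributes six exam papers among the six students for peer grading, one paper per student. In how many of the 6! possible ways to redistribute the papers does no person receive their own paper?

265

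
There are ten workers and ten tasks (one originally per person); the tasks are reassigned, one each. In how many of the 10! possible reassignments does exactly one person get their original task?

1334960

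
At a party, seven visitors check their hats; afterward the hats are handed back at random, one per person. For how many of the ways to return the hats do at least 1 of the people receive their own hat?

3186

Sum C(7,i)·!(7-i) for i = 1..7:
  i=1: C(7,1)·!6 = 7·265 = 1855
  i=2: C(7,2)·!5 = 21·44 = 924
  i=3: C(7,3)·!4 = 35·9 = 315
  i=4: C(7,4)·!3 = 35·2 = 70
  i=5: C(7,5)·!2 = 21·1 = 21
  i=6: C(7,6)·!1 = 7·0 = 0
  i=7: C(7,7)·!0 = 1·1 = 1
Total = 3186.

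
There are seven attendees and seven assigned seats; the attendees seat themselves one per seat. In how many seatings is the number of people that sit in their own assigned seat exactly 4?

Choose which 4 of the 7 are fixed: C(7,4) = 35.
The other 3 form a derangement: !3 = 2.
Total: 35 × 2 = 70.

70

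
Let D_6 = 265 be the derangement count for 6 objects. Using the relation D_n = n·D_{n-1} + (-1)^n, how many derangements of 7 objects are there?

1854

D_7 = 7·265 - 1 = 1854.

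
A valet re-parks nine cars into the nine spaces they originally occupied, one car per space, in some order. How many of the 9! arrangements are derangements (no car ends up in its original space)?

!9 = 9! · Σ_{k=0}^{9} (-1)^k/k!
= 9! - 9!/1! + 9!/2! - 9!/3! + 9!/4! - 9!/5! + 9!/6! - 9!/7! + 9!/8! - 9!/9!
= 362880 - 362880 + 181440 - 60480 + 15120 - 3024 + 504 - 72 + 9 - 1
= 133496

133496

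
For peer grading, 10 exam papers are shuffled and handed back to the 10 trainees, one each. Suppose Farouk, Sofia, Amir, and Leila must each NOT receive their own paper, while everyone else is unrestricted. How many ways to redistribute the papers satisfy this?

2399760

Inclusion-exclusion on the 4 forbidden self-matches:
Σ_{j=0}^{4} (-1)^j C(4,j)(10-j)!
= C(4,0)·10! - C(4,1)·9! + C(4,2)·8! - C(4,3)·7! + C(4,4)·6!
= 3628800 - 1451520 + 241920 - 20160 + 720
= 2399760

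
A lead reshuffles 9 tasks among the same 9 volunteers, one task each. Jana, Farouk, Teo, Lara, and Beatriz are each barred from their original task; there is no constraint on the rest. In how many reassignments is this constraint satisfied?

205056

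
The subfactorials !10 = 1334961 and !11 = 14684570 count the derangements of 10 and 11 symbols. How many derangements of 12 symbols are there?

!12 = (12-1)·(!11 + !10) = 11·(14684570 + 1334961) = 11·16019531 = 176214841.

176214841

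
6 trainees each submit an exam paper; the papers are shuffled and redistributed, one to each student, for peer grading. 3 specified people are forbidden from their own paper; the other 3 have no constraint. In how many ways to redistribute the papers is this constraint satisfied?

426

Inclusion-exclusion on the 3 forbidden self-matches:
Σ_{j=0}^{3} (-1)^j C(3,j)(6-j)!
= C(3,0)·6! - C(3,1)·5! + C(3,2)·4! - C(3,3)·3!
= 720 - 360 + 72 - 6
= 426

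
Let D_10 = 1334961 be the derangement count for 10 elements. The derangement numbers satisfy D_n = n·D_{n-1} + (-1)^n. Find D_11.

14684570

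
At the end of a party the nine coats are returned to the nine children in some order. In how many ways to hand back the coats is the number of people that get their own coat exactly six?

Choose which 6 of the 9 are fixed: C(9,6) = 84.
The remaining 3 must be deranged: !3 = 2.
Total: 84 × 2 = 168.

168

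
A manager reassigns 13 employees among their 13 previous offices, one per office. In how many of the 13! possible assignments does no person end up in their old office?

The subfactorial !13 = [13!/e] (nearest integer).
13! = 6227020800, and 6227020800/e ≈ 2290792932.07, so !13 = 2290792932.

2290792932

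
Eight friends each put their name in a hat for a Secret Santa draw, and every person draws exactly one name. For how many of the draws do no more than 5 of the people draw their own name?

40291

Sum C(8,i)·!(8-i) for i = 0..5:
  i=0: C(8,0)·!8 = 1·14833 = 14833
  i=1: C(8,1)·!7 = 8·1854 = 14832
  i=2: C(8,2)·!6 = 28·265 = 7420
  i=3: C(8,3)·!5 = 56·44 = 2464
  i=4: C(8,4)·!4 = 70·9 = 630
  i=5: C(8,5)·!3 = 56·2 = 112
Total = 40291.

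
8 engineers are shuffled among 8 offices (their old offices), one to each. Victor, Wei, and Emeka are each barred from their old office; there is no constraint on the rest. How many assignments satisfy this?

27240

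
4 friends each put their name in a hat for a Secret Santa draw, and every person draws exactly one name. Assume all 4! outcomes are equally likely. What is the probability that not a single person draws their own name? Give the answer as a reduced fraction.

Favorable outcomes: !4 = 9.
Total outcomes: 4! = 24.
Probability = 9/24 = 3/8.

3/8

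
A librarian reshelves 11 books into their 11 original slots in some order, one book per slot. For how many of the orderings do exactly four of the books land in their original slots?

611820

Choose which 4 of the 11 are fixed: C(11,4) = 330.
The remaining 7 must be deranged: !7 = 1854.
Total: 330 × 1854 = 611820.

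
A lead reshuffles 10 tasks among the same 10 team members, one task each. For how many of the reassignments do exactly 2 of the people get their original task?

Pick the 2 fixed positions: C(10,2) = 45 ways.
The other 8 form a derangement: !8 = 14833.
Total: 45 × 14833 = 667485.

667485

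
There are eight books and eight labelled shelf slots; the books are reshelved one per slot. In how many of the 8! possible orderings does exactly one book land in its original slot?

Choose which one of the 8 is fixed: C(8,1) = 8.
The other 7 form a derangement: !7 = 1854.
Total: 8 × 1854 = 14832.

14832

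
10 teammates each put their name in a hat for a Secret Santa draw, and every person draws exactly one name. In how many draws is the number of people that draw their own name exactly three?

Pick the 3 fixed positions: C(10,3) = 120 ways.
The remaining 7 must be deranged: !7 = 1854.
Total: 120 × 1854 = 222480.

222480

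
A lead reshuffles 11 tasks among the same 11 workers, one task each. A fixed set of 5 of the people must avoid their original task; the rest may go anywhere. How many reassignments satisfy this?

Inclusion-exclusion on the 5 forbidden self-matches:
Σ_{j=0}^{5} (-1)^j C(5,j)(11-j)!
= C(5,0)·11! - C(5,1)·10! + C(5,2)·9! - C(5,3)·8! + C(5,4)·7! - C(5,5)·6!
= 39916800 - 18144000 + 3628800 - 403200 + 25200 - 720
= 25022880

25022880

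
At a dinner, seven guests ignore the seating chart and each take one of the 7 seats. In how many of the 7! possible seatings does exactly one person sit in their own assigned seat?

1855

Choose which one of the 7 is fixed: C(7,1) = 7.
The remaining 6 must be deranged: !6 = 265.
Total: 7 × 265 = 1855.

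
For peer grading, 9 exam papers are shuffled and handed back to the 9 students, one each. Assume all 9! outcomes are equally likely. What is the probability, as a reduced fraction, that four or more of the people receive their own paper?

Favorable outcomes: Σ_{i≥4} C(9,i)·!(9-i) = 126·44 + 126·9 + 84·2 + 36·1 + 9·0 + 1·1 = 6883.
Total outcomes: 9! = 362880.
Probability = 6883/362880 = 6883/362880.

6883/362880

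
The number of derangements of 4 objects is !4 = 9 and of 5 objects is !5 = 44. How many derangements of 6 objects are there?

265

!6 = (6-1)·(!5 + !4) = 5·(44 + 9) = 5·53 = 265.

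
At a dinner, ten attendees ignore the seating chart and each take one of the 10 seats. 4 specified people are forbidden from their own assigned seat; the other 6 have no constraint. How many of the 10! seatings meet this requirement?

Let A_j be the event that the j-th constrained one is fixed. By inclusion-exclusion over the 4 events:
Σ_{j=0}^{4} (-1)^j C(4,j)(10-j)!
= C(4,0)·10! - C(4,1)·9! + C(4,2)·8! - C(4,3)·7! + C(4,4)·6!
= 3628800 - 1451520 + 241920 - 20160 + 720
= 2399760

2399760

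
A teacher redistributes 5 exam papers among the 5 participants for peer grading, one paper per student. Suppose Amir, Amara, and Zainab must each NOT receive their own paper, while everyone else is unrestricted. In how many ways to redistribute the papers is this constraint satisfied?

Inclusion-exclusion on the 3 forbidden self-matches:
Σ_{j=0}^{3} (-1)^j C(3,j)(5-j)!
= C(3,0)·5! - C(3,1)·4! + C(3,2)·3! - C(3,3)·2!
= 120 - 72 + 18 - 2
= 64

64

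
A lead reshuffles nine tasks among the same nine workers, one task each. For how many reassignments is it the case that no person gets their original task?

Use !n = (n-1)(!(n-1) + !(n-2)).
!9 = 8·(14833 + 1854) = 8·16687 = 133496

133496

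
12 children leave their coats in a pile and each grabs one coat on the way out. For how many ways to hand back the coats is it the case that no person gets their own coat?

Use !n = (n-1)(!(n-1) + !(n-2)).
!12 = 11·(14684570 + 1334961) = 11·16019531 = 176214841

176214841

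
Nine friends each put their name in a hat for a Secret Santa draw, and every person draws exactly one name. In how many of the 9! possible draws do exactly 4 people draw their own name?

Choose which 4 of the 9 are fixed: C(9,4) = 126.
The remaining 5 must be deranged: !5 = 44.
Total: 126 × 44 = 5544.

5544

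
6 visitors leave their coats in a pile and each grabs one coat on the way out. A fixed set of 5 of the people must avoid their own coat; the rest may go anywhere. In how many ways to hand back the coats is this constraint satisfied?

Let A_j be the event that the j-th constrained one is fixed. By inclusion-exclusion over the 5 events:
Σ_{j=0}^{5} (-1)^j C(5,j)(6-j)!
= C(5,0)·6! - C(5,1)·5! + C(5,2)·4! - C(5,3)·3! + C(5,4)·2! - C(5,5)·1!
= 720 - 600 + 240 - 60 + 10 - 1
= 309

309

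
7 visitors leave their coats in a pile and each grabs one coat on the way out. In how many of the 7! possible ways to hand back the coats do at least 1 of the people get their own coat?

Sum C(7,i)·!(7-i) for i = 1..7:
  i=1: C(7,1)·!6 = 7·265 = 1855
  i=2: C(7,2)·!5 = 21·44 = 924
  i=3: C(7,3)·!4 = 35·9 = 315
  i=4: C(7,4)·!3 = 35·2 = 70
  i=5: C(7,5)·!2 = 21·1 = 21
  i=6: C(7,6)·!1 = 7·0 = 0
  i=7: C(7,7)·!0 = 1·1 = 1
Total = 3186.

3186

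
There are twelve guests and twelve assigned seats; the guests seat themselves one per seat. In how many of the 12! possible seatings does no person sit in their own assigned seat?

Use !n = n·!(n-1) + (-1)^n.
!12 = 12·14684570 + 1 = 176214841

176214841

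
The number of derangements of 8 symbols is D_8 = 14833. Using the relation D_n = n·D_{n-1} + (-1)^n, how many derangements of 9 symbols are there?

D_9 = 9·14833 - 1 = 133496.

133496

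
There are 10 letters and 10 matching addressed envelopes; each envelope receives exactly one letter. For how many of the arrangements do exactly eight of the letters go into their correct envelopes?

Choose which 8 of the 10 are fixed: C(10,8) = 45.
The other 2 form a derangement: !2 = 1.
Total: 45 × 1 = 45.

45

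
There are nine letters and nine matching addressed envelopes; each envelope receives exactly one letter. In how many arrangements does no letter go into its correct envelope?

133496

Recurrence: !9 = 8·(!8 + !7).
!9 = 8·(14833 + 1854) = 8·16687 = 133496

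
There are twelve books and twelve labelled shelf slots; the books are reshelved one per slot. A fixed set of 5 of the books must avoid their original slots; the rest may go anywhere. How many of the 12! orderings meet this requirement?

Inclusion-exclusion on the 5 forbidden self-matches:
Σ_{j=0}^{5} (-1)^j C(5,j)(12-j)!
= C(5,0)·12! - C(5,1)·11! + C(5,2)·10! - C(5,3)·9! + C(5,4)·8! - C(5,5)·7!
= 479001600 - 199584000 + 36288000 - 3628800 + 201600 - 5040
= 312273360

312273360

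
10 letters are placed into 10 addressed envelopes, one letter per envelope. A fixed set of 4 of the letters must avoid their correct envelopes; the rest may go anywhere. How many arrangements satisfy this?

Inclusion-exclusion on the 4 forbidden self-matches:
Σ_{j=0}^{4} (-1)^j C(4,j)(10-j)!
= C(4,0)·10! - C(4,1)·9! + C(4,2)·8! - C(4,3)·7! + C(4,4)·6!
= 3628800 - 1451520 + 241920 - 20160 + 720
= 2399760

2399760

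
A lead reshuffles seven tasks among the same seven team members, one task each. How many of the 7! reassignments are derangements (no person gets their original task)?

1854

!7 = 7! · Σ_{k=0}^{7} (-1)^k/k!
= 7! - 7!/1! + 7!/2! - 7!/3! + 7!/4! - 7!/5! + 7!/6! - 7!/7!
= 5040 - 5040 + 2520 - 840 + 210 - 42 + 7 - 1
= 1854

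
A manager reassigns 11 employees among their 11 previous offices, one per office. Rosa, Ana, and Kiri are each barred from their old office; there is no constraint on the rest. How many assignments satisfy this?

Let A_j be the event that the j-th constrained one is fixed. By inclusion-exclusion over the 3 events:
Σ_{j=0}^{3} (-1)^j C(3,j)(11-j)!
= C(3,0)·11! - C(3,1)·10! + C(3,2)·9! - C(3,3)·8!
= 39916800 - 10886400 + 1088640 - 40320
= 30078720

30078720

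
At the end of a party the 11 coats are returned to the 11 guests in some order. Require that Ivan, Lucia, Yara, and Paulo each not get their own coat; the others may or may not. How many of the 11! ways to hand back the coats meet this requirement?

27422640

Let A_j be the event that the j-th constrained one is fixed. By inclusion-exclusion over the 4 events:
Σ_{j=0}^{4} (-1)^j C(4,j)(11-j)!
= C(4,0)·11! - C(4,1)·10! + C(4,2)·9! - C(4,3)·8! + C(4,4)·7!
= 39916800 - 14515200 + 2177280 - 161280 + 5040
= 27422640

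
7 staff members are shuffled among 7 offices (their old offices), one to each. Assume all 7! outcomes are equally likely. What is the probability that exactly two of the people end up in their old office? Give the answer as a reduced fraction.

11/60

Favorable outcomes: C(7,2)·!5 = 21·44 = 924.
Total outcomes: 7! = 5040.
Probability = 924/5040 = 11/60.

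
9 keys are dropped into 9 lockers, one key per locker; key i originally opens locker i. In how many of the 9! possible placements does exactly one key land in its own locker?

133497

Pick the single fixed position: C(9,1) = 9 ways.
The other 8 form a derangement: !8 = 14833.
Total: 9 × 14833 = 133497.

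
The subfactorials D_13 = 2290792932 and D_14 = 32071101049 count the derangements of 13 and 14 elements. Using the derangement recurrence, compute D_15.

481066515734

D_15 = (15-1)·(D_14 + D_13) = 14·(32071101049 + 2290792932) = 14·34361893981 = 481066515734.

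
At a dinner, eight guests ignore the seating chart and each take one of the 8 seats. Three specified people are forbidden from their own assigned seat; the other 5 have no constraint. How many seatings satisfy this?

27240

Inclusion-exclusion on the 3 forbidden self-matches:
Σ_{j=0}^{3} (-1)^j C(3,j)(8-j)!
= C(3,0)·8! - C(3,1)·7! + C(3,2)·6! - C(3,3)·5!
= 40320 - 15120 + 2160 - 120
= 27240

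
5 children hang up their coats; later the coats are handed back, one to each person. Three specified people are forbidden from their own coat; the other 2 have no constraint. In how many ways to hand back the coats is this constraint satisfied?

64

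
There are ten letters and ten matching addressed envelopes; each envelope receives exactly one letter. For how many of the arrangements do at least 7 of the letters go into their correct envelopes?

# with exactly i fixed is C(10,i)·!(10-i); sum over i=7..10:
  i=7: C(10,7)·!3 = 120·2 = 240
  i=8: C(10,8)·!2 = 45·1 = 45
  i=9: C(10,9)·!1 = 10·0 = 0
  i=10: C(10,10)·!0 = 1·1 = 1
Total = 286.

286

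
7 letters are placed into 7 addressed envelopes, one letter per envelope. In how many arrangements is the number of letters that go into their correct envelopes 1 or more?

3186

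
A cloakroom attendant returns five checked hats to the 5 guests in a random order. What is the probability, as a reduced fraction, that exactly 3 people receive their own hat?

Favorable outcomes: C(5,3)·!2 = 10·1 = 10.
Total outcomes: 5! = 120.
Probability = 10/120 = 1/12.

1/12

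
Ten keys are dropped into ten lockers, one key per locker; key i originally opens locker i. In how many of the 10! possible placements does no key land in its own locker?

The number of derangements of 10 is !10 = Σ_{k=0}^{10} (-1)^k·10!/k!
= 10! - 10!/1! + 10!/2! - 10!/3! + 10!/4! - 10!/5! + 10!/6! - 10!/7! + 10!/8! - 10!/9! + 10!/10!
= 3628800 - 3628800 + 1814400 - 604800 + 151200 - 30240 + 5040 - 720 + 90 - 10 + 1
= 1334961

1334961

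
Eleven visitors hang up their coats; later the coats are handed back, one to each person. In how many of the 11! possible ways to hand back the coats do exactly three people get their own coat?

Pick the 3 fixed positions: C(11,3) = 165 ways.
The other 8 form a derangement: !8 = 14833.
Total: 165 × 14833 = 2447445.

2447445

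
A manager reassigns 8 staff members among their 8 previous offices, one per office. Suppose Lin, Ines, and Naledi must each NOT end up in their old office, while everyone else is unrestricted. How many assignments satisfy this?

27240

Let A_j be the event that the j-th constrained one is fixed. By inclusion-exclusion over the 3 events:
Σ_{j=0}^{3} (-1)^j C(3,j)(8-j)!
= C(3,0)·8! - C(3,1)·7! + C(3,2)·6! - C(3,3)·5!
= 40320 - 15120 + 2160 - 120
= 27240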